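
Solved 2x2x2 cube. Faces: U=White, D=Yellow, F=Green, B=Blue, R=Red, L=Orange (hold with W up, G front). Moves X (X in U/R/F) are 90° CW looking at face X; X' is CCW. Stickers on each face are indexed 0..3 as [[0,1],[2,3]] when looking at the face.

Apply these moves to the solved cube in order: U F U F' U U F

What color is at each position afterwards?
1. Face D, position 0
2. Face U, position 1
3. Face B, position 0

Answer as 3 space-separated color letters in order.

Answer: R O B

Derivation:
After move 1 (U): U=WWWW F=RRGG R=BBRR B=OOBB L=GGOO
After move 2 (F): F=GRGR U=WWOG R=WBWR D=RBYY L=GYOY
After move 3 (U): U=OWGW F=WBGR R=OOWR B=GYBB L=GROY
After move 4 (F'): F=BRWG U=OWOW R=BORR D=RYYY L=GWOG
After move 5 (U): U=OOWW F=BOWG R=GYRR B=GWBB L=BROG
After move 6 (U): U=WOWO F=GYWG R=GWRR B=BRBB L=BOOG
After move 7 (F): F=WGGY U=WOGO R=WWOR D=RGYY L=BROY
Query 1: D[0] = R
Query 2: U[1] = O
Query 3: B[0] = B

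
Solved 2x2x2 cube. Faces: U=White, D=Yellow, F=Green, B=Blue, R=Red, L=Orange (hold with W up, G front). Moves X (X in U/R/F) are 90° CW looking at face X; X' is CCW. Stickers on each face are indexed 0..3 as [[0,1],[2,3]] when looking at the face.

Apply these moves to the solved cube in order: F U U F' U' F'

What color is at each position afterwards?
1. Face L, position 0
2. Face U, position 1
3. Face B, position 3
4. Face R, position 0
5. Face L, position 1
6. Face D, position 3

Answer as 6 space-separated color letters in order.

After move 1 (F): F=GGGG U=WWOO R=WRWR D=RRYY L=OYOY
After move 2 (U): U=OWOW F=WRGG R=BBWR B=OYBB L=GGOY
After move 3 (U): U=OOWW F=BBGG R=OYWR B=GGBB L=WROY
After move 4 (F'): F=BGBG U=OOOW R=RYRR D=RYYY L=WWOW
After move 5 (U'): U=OWOO F=WWBG R=BGRR B=RYBB L=GGOW
After move 6 (F'): F=WGWB U=OWBR R=YGRR D=GWYY L=GOOO
Query 1: L[0] = G
Query 2: U[1] = W
Query 3: B[3] = B
Query 4: R[0] = Y
Query 5: L[1] = O
Query 6: D[3] = Y

Answer: G W B Y O Y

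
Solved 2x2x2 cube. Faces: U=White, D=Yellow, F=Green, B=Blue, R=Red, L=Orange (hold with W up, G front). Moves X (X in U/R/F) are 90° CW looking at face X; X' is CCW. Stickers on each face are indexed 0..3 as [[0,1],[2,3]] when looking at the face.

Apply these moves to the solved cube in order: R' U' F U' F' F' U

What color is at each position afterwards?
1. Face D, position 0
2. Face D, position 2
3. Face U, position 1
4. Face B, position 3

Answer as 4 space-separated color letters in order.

Answer: O Y B B

Derivation:
After move 1 (R'): R=RRRR U=WBWB F=GWGW D=YGYG B=YBYB
After move 2 (U'): U=BBWW F=OOGW R=GWRR B=RRYB L=YBOO
After move 3 (F): F=GOWO U=BBOB R=WWWR D=RGYG L=YYOG
After move 4 (U'): U=BBBO F=YYWO R=GOWR B=WWYB L=RROG
After move 5 (F'): F=YOYW U=BBGW R=GORR D=RGYG L=ROOB
After move 6 (F'): F=OWYY U=BBGR R=GORR D=OBYG L=RWOG
After move 7 (U): U=GBRB F=GOYY R=WWRR B=RWYB L=OWOG
Query 1: D[0] = O
Query 2: D[2] = Y
Query 3: U[1] = B
Query 4: B[3] = B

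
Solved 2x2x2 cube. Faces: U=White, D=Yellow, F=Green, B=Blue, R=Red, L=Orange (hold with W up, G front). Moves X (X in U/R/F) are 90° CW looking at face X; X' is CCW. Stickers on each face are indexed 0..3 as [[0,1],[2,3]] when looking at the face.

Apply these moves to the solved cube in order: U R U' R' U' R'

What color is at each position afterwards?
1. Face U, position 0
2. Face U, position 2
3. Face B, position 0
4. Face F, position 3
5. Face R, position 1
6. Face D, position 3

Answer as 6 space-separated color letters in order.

After move 1 (U): U=WWWW F=RRGG R=BBRR B=OOBB L=GGOO
After move 2 (R): R=RBRB U=WRWG F=RYGY D=YBYO B=WOWB
After move 3 (U'): U=RGWW F=GGGY R=RYRB B=RBWB L=WOOO
After move 4 (R'): R=YBRR U=RWWR F=GGGW D=YGYY B=OBBB
After move 5 (U'): U=WRRW F=WOGW R=GGRR B=YBBB L=OBOO
After move 6 (R'): R=GRGR U=WBRY F=WRGW D=YOYW B=YBGB
Query 1: U[0] = W
Query 2: U[2] = R
Query 3: B[0] = Y
Query 4: F[3] = W
Query 5: R[1] = R
Query 6: D[3] = W

Answer: W R Y W R W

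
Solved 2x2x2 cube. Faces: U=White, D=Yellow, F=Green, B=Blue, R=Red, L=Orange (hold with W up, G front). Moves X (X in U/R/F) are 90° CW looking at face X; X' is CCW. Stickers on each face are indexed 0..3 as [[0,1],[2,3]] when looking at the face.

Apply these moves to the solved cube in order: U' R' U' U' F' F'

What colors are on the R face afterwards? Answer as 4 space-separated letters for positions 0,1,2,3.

Answer: O B R R

Derivation:
After move 1 (U'): U=WWWW F=OOGG R=GGRR B=RRBB L=BBOO
After move 2 (R'): R=GRGR U=WBWR F=OWGW D=YOYG B=YRYB
After move 3 (U'): U=BRWW F=BBGW R=OWGR B=GRYB L=YROO
After move 4 (U'): U=RWBW F=YRGW R=BBGR B=OWYB L=GROO
After move 5 (F'): F=RWYG U=RWBG R=OBYR D=ROYG L=GWOB
After move 6 (F'): F=WGRY U=RWOY R=OBRR D=WBYG L=GGOB
Query: R face = OBRR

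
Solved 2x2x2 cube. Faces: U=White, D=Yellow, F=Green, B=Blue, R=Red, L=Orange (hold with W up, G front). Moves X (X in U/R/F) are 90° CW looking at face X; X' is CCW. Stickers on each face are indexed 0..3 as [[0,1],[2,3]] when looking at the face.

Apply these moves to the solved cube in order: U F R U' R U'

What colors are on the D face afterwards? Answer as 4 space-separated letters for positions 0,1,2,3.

After move 1 (U): U=WWWW F=RRGG R=BBRR B=OOBB L=GGOO
After move 2 (F): F=GRGR U=WWOG R=WBWR D=RBYY L=GYOY
After move 3 (R): R=WWRB U=WROR F=GBGY D=RBYO B=GOWB
After move 4 (U'): U=RRWO F=GYGY R=GBRB B=WWWB L=GOOY
After move 5 (R): R=RGBB U=RYWY F=GBGO D=RWYW B=OWRB
After move 6 (U'): U=YYRW F=GOGO R=GBBB B=RGRB L=OWOY
Query: D face = RWYW

Answer: R W Y W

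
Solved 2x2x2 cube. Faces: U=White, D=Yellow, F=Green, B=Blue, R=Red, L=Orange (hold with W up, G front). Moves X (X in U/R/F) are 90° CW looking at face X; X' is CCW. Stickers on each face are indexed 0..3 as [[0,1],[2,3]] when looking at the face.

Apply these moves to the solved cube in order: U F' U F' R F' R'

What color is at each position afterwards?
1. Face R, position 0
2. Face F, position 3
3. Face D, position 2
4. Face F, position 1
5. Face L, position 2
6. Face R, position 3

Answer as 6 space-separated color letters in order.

Answer: O R Y G O G

Derivation:
After move 1 (U): U=WWWW F=RRGG R=BBRR B=OOBB L=GGOO
After move 2 (F'): F=RGRG U=WWBR R=YBYR D=GOYY L=GWOW
After move 3 (U): U=BWRW F=YBRG R=OOYR B=GWBB L=RGOW
After move 4 (F'): F=BGYR U=BWOY R=OOGR D=GWYY L=RWOR
After move 5 (R): R=GORO U=BGOR F=BWYY D=GBYG B=YWWB
After move 6 (F'): F=WYBY U=BGGR R=BOGO D=WRYG L=RROO
After move 7 (R'): R=OOBG U=BWGY F=WGBR D=WYYY B=GWRB
Query 1: R[0] = O
Query 2: F[3] = R
Query 3: D[2] = Y
Query 4: F[1] = G
Query 5: L[2] = O
Query 6: R[3] = G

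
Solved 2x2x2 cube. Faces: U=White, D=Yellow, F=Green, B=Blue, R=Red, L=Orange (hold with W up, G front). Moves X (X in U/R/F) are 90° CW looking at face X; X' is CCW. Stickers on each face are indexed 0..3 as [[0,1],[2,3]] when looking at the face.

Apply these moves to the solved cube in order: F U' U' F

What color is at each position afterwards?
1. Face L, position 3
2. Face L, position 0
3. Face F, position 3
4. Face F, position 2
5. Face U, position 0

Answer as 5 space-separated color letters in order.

Answer: R W B G O

Derivation:
After move 1 (F): F=GGGG U=WWOO R=WRWR D=RRYY L=OYOY
After move 2 (U'): U=WOWO F=OYGG R=GGWR B=WRBB L=BBOY
After move 3 (U'): U=OOWW F=BBGG R=OYWR B=GGBB L=WROY
After move 4 (F): F=GBGB U=OOYR R=WYWR D=WOYY L=WROR
Query 1: L[3] = R
Query 2: L[0] = W
Query 3: F[3] = B
Query 4: F[2] = G
Query 5: U[0] = O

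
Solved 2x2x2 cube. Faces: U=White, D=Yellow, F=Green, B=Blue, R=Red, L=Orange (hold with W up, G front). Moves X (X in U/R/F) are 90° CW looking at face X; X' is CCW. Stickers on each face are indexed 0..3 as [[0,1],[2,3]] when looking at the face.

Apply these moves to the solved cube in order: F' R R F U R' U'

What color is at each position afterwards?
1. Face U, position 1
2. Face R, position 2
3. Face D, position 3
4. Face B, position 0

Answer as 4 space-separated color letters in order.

After move 1 (F'): F=GGGG U=WWRR R=YRYR D=OOYY L=OWOW
After move 2 (R): R=YYRR U=WGRG F=GOGY D=OBYB B=RBWB
After move 3 (R): R=RYRY U=WORY F=GBGB D=OWYR B=GBGB
After move 4 (F): F=GGBB U=WOWW R=RYYY D=RRYR L=OOOW
After move 5 (U): U=WWWO F=RYBB R=GBYY B=OOGB L=GGOW
After move 6 (R'): R=BYGY U=WGWO F=RWBO D=RYYB B=RORB
After move 7 (U'): U=GOWW F=GGBO R=RWGY B=BYRB L=ROOW
Query 1: U[1] = O
Query 2: R[2] = G
Query 3: D[3] = B
Query 4: B[0] = B

Answer: O G B B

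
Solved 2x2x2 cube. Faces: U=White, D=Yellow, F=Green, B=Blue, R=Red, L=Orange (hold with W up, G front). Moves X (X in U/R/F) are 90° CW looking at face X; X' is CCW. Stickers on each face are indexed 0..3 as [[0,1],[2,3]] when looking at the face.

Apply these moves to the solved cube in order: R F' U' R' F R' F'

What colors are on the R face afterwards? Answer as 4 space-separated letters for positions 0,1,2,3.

After move 1 (R): R=RRRR U=WGWG F=GYGY D=YBYB B=WBWB
After move 2 (F'): F=YYGG U=WGRR R=BRYR D=OOYB L=OGOW
After move 3 (U'): U=GRWR F=OGGG R=YYYR B=BRWB L=WBOW
After move 4 (R'): R=YRYY U=GWWB F=ORGR D=OGYG B=BROB
After move 5 (F): F=GORR U=GWWB R=WRBY D=YYYG L=WOOG
After move 6 (R'): R=RYWB U=GOWB F=GWRB D=YOYR B=GRYB
After move 7 (F'): F=WBGR U=GORW R=OYYB D=OGYR L=WBOW
Query: R face = OYYB

Answer: O Y Y B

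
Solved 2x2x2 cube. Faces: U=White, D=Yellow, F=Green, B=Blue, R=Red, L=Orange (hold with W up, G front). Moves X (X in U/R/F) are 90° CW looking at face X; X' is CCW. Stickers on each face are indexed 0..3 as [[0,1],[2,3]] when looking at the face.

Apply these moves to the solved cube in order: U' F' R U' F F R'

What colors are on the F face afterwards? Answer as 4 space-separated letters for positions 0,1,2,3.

After move 1 (U'): U=WWWW F=OOGG R=GGRR B=RRBB L=BBOO
After move 2 (F'): F=OGOG U=WWGR R=YGYR D=BOYY L=BWOW
After move 3 (R): R=YYRG U=WGGG F=OOOY D=BBYR B=RRWB
After move 4 (U'): U=GGWG F=BWOY R=OORG B=YYWB L=RROW
After move 5 (F): F=OBYW U=GGWR R=WOGG D=ROYR L=RBOB
After move 6 (F): F=YOWB U=GGBB R=WORG D=GWYR L=RROO
After move 7 (R'): R=OGWR U=GWBY F=YGWB D=GOYB B=RYWB
Query: F face = YGWB

Answer: Y G W B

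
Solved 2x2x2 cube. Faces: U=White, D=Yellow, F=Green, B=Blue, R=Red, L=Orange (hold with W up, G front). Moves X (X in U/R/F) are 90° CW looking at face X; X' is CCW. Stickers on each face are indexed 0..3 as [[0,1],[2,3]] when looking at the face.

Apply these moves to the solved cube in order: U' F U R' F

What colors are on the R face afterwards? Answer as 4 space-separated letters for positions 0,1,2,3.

Answer: B R B W

Derivation:
After move 1 (U'): U=WWWW F=OOGG R=GGRR B=RRBB L=BBOO
After move 2 (F): F=GOGO U=WWOB R=WGWR D=RGYY L=BYOY
After move 3 (U): U=OWBW F=WGGO R=RRWR B=BYBB L=GOOY
After move 4 (R'): R=RRRW U=OBBB F=WWGW D=RGYO B=YYGB
After move 5 (F): F=GWWW U=OBYO R=BRBW D=RRYO L=GROG
Query: R face = BRBW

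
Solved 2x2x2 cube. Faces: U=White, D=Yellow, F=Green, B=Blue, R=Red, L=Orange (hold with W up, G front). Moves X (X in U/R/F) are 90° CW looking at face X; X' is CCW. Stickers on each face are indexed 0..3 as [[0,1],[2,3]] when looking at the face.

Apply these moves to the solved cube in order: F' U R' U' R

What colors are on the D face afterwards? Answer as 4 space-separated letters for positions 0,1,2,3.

Answer: O O Y B

Derivation:
After move 1 (F'): F=GGGG U=WWRR R=YRYR D=OOYY L=OWOW
After move 2 (U): U=RWRW F=YRGG R=BBYR B=OWBB L=GGOW
After move 3 (R'): R=BRBY U=RBRO F=YWGW D=ORYG B=YWOB
After move 4 (U'): U=BORR F=GGGW R=YWBY B=BROB L=YWOW
After move 5 (R): R=BYYW U=BGRW F=GRGG D=OOYB B=RROB
Query: D face = OOYB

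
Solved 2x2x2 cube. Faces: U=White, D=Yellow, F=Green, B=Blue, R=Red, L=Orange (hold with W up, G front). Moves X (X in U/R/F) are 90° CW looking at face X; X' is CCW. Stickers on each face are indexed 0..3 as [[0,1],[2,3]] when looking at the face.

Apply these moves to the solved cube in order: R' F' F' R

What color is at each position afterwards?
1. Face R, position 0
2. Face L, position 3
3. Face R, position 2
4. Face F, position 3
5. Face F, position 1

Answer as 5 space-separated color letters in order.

Answer: O R R G W

Derivation:
After move 1 (R'): R=RRRR U=WBWB F=GWGW D=YGYG B=YBYB
After move 2 (F'): F=WWGG U=WBRR R=GRYR D=OOYG L=OBOW
After move 3 (F'): F=WGWG U=WBGY R=OROR D=BWYG L=OROR
After move 4 (R): R=OORR U=WGGG F=WWWG D=BYYY B=YBBB
Query 1: R[0] = O
Query 2: L[3] = R
Query 3: R[2] = R
Query 4: F[3] = G
Query 5: F[1] = W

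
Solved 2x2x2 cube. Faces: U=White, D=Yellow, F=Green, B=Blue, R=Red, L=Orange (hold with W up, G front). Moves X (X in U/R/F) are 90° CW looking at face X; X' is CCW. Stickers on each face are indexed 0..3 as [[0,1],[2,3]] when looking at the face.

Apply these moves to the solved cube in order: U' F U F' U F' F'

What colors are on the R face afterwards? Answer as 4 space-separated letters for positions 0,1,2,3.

Answer: B Y O R

Derivation:
After move 1 (U'): U=WWWW F=OOGG R=GGRR B=RRBB L=BBOO
After move 2 (F): F=GOGO U=WWOB R=WGWR D=RGYY L=BYOY
After move 3 (U): U=OWBW F=WGGO R=RRWR B=BYBB L=GOOY
After move 4 (F'): F=GOWG U=OWRW R=GRRR D=OYYY L=GWOB
After move 5 (U): U=ROWW F=GRWG R=BYRR B=GWBB L=GOOB
After move 6 (F'): F=RGGW U=ROBR R=YYOR D=OBYY L=GWOW
After move 7 (F'): F=GWRG U=ROYO R=BYOR D=WWYY L=GROB
Query: R face = BYOR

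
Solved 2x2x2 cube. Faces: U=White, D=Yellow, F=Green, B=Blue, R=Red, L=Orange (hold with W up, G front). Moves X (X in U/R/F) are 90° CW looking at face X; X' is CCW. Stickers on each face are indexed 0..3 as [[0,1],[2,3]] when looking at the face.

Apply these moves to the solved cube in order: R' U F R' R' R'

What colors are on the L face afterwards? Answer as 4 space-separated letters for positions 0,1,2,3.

After move 1 (R'): R=RRRR U=WBWB F=GWGW D=YGYG B=YBYB
After move 2 (U): U=WWBB F=RRGW R=YBRR B=OOYB L=GWOO
After move 3 (F): F=GRWR U=WWOW R=BBBR D=RYYG L=GYOG
After move 4 (R'): R=BRBB U=WYOO F=GWWW D=RRYR B=GOYB
After move 5 (R'): R=RBBB U=WYOG F=GYWO D=RWYW B=RORB
After move 6 (R'): R=BBRB U=WROR F=GYWG D=RYYO B=WOWB
Query: L face = GYOG

Answer: G Y O G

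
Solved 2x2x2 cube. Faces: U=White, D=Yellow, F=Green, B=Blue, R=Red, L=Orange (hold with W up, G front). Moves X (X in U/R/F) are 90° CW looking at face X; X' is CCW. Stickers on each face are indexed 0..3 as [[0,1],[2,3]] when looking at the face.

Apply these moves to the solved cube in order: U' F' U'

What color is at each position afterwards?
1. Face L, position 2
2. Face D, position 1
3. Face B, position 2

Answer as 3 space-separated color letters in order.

After move 1 (U'): U=WWWW F=OOGG R=GGRR B=RRBB L=BBOO
After move 2 (F'): F=OGOG U=WWGR R=YGYR D=BOYY L=BWOW
After move 3 (U'): U=WRWG F=BWOG R=OGYR B=YGBB L=RROW
Query 1: L[2] = O
Query 2: D[1] = O
Query 3: B[2] = B

Answer: O O B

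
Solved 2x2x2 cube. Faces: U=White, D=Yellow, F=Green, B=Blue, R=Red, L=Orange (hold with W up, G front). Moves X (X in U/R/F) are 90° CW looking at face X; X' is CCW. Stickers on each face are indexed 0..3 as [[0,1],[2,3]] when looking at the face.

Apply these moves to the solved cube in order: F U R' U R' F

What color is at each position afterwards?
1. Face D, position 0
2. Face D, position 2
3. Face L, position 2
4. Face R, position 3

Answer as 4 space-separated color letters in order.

After move 1 (F): F=GGGG U=WWOO R=WRWR D=RRYY L=OYOY
After move 2 (U): U=OWOW F=WRGG R=BBWR B=OYBB L=GGOY
After move 3 (R'): R=BRBW U=OBOO F=WWGW D=RRYG B=YYRB
After move 4 (U): U=OOOB F=BRGW R=YYBW B=GGRB L=WWOY
After move 5 (R'): R=YWYB U=OROG F=BOGB D=RRYW B=GGRB
After move 6 (F): F=GBBO U=ORYW R=OWGB D=YYYW L=WROR
Query 1: D[0] = Y
Query 2: D[2] = Y
Query 3: L[2] = O
Query 4: R[3] = B

Answer: Y Y O B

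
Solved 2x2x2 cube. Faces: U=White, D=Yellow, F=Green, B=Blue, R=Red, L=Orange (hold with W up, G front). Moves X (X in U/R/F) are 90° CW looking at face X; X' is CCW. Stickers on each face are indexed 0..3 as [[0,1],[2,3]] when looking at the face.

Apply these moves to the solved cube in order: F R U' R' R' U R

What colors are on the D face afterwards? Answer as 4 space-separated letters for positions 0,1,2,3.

Answer: R Y Y O

Derivation:
After move 1 (F): F=GGGG U=WWOO R=WRWR D=RRYY L=OYOY
After move 2 (R): R=WWRR U=WGOG F=GRGY D=RBYB B=OBWB
After move 3 (U'): U=GGWO F=OYGY R=GRRR B=WWWB L=OBOY
After move 4 (R'): R=RRGR U=GWWW F=OGGO D=RYYY B=BWBB
After move 5 (R'): R=RRRG U=GBWB F=OWGW D=RGYO B=YWYB
After move 6 (U): U=WGBB F=RRGW R=YWRG B=OBYB L=OWOY
After move 7 (R): R=RYGW U=WRBW F=RGGO D=RYYO B=BBGB
Query: D face = RYYO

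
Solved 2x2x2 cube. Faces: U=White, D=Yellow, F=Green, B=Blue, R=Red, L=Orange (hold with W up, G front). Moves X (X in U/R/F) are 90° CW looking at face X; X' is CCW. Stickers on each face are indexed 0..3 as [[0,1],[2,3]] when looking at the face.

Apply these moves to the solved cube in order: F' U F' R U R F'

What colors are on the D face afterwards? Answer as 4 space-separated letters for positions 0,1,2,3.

Answer: W R Y G

Derivation:
After move 1 (F'): F=GGGG U=WWRR R=YRYR D=OOYY L=OWOW
After move 2 (U): U=RWRW F=YRGG R=BBYR B=OWBB L=GGOW
After move 3 (F'): F=RGYG U=RWBY R=OBOR D=GWYY L=GWOR
After move 4 (R): R=OORB U=RGBG F=RWYY D=GBYO B=YWWB
After move 5 (U): U=BRGG F=OOYY R=YWRB B=GWWB L=RWOR
After move 6 (R): R=RYBW U=BOGY F=OBYO D=GWYG B=GWRB
After move 7 (F'): F=BOOY U=BORB R=WYGW D=WRYG L=RYOG
Query: D face = WRYG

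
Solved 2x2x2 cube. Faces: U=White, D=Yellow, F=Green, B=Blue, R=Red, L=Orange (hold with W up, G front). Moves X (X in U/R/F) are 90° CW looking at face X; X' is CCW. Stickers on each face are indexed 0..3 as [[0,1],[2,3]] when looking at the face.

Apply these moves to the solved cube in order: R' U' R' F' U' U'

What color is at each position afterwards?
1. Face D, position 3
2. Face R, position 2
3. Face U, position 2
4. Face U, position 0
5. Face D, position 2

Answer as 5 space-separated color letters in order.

After move 1 (R'): R=RRRR U=WBWB F=GWGW D=YGYG B=YBYB
After move 2 (U'): U=BBWW F=OOGW R=GWRR B=RRYB L=YBOO
After move 3 (R'): R=WRGR U=BYWR F=OBGW D=YOYW B=GRGB
After move 4 (F'): F=BWOG U=BYWG R=ORYR D=BOYW L=YROW
After move 5 (U'): U=YGBW F=YROG R=BWYR B=ORGB L=GROW
After move 6 (U'): U=GWYB F=GROG R=YRYR B=BWGB L=OROW
Query 1: D[3] = W
Query 2: R[2] = Y
Query 3: U[2] = Y
Query 4: U[0] = G
Query 5: D[2] = Y

Answer: W Y Y G Y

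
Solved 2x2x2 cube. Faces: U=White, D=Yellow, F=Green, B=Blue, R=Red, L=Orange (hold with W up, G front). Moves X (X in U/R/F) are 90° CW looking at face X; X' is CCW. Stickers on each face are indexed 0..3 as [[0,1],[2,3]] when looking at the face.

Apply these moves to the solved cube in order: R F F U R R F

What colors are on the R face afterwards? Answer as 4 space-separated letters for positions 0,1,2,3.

Answer: Y O B W

Derivation:
After move 1 (R): R=RRRR U=WGWG F=GYGY D=YBYB B=WBWB
After move 2 (F): F=GGYY U=WGOO R=WRGR D=RRYB L=OYOB
After move 3 (F): F=YGYG U=WGBY R=OROR D=GWYB L=OROR
After move 4 (U): U=BWYG F=ORYG R=WBOR B=ORWB L=YGOR
After move 5 (R): R=OWRB U=BRYG F=OWYB D=GWYO B=GRWB
After move 6 (R): R=ROBW U=BWYB F=OWYO D=GWYG B=GRRB
After move 7 (F): F=YOOW U=BWRG R=YOBW D=BRYG L=YGOW
Query: R face = YOBW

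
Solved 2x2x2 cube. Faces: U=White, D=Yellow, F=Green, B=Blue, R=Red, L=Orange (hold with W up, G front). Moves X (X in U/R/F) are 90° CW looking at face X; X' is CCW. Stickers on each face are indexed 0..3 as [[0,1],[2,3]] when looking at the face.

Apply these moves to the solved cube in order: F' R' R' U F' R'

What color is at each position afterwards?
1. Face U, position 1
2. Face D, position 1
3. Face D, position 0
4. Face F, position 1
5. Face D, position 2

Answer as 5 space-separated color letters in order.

After move 1 (F'): F=GGGG U=WWRR R=YRYR D=OOYY L=OWOW
After move 2 (R'): R=RRYY U=WBRB F=GWGR D=OGYG B=YBOB
After move 3 (R'): R=RYRY U=WORY F=GBGB D=OWYR B=GBGB
After move 4 (U): U=RWYO F=RYGB R=GBRY B=OWGB L=GBOW
After move 5 (F'): F=YBRG U=RWGR R=WBOY D=BWYR L=GOOY
After move 6 (R'): R=BYWO U=RGGO F=YWRR D=BBYG B=RWWB
Query 1: U[1] = G
Query 2: D[1] = B
Query 3: D[0] = B
Query 4: F[1] = W
Query 5: D[2] = Y

Answer: G B B W Y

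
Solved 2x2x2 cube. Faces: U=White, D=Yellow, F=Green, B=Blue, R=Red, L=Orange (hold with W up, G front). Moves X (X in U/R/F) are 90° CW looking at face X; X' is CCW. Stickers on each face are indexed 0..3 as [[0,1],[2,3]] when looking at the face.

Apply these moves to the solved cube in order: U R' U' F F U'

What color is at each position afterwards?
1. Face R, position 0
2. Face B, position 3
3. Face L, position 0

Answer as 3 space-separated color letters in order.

After move 1 (U): U=WWWW F=RRGG R=BBRR B=OOBB L=GGOO
After move 2 (R'): R=BRBR U=WBWO F=RWGW D=YRYG B=YOYB
After move 3 (U'): U=BOWW F=GGGW R=RWBR B=BRYB L=YOOO
After move 4 (F): F=GGWG U=BOOO R=WWWR D=BRYG L=YYOR
After move 5 (F): F=WGGG U=BORY R=OWOR D=WWYG L=YBOR
After move 6 (U'): U=OYBR F=YBGG R=WGOR B=OWYB L=BROR
Query 1: R[0] = W
Query 2: B[3] = B
Query 3: L[0] = B

Answer: W B B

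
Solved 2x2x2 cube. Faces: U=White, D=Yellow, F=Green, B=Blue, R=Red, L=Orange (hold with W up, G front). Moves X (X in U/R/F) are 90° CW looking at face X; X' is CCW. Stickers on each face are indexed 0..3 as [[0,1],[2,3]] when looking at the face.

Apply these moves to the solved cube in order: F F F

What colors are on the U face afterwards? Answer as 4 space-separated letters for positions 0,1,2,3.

After move 1 (F): F=GGGG U=WWOO R=WRWR D=RRYY L=OYOY
After move 2 (F): F=GGGG U=WWYY R=OROR D=WWYY L=OROR
After move 3 (F): F=GGGG U=WWRR R=YRYR D=OOYY L=OWOW
Query: U face = WWRR

Answer: W W R R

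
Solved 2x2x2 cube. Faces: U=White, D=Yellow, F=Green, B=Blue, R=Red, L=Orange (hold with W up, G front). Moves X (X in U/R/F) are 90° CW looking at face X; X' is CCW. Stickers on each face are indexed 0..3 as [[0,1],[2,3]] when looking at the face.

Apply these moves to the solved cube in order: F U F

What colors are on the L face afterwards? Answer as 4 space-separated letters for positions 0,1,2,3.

Answer: G R O R

Derivation:
After move 1 (F): F=GGGG U=WWOO R=WRWR D=RRYY L=OYOY
After move 2 (U): U=OWOW F=WRGG R=BBWR B=OYBB L=GGOY
After move 3 (F): F=GWGR U=OWYG R=OBWR D=WBYY L=GROR
Query: L face = GROR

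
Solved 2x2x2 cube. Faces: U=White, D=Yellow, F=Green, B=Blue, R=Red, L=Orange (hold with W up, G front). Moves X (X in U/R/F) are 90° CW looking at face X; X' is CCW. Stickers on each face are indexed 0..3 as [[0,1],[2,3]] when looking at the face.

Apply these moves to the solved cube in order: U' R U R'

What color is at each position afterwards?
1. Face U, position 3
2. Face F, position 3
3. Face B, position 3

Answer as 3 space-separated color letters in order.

After move 1 (U'): U=WWWW F=OOGG R=GGRR B=RRBB L=BBOO
After move 2 (R): R=RGRG U=WOWG F=OYGY D=YBYR B=WRWB
After move 3 (U): U=WWGO F=RGGY R=WRRG B=BBWB L=OYOO
After move 4 (R'): R=RGWR U=WWGB F=RWGO D=YGYY B=RBBB
Query 1: U[3] = B
Query 2: F[3] = O
Query 3: B[3] = B

Answer: B O B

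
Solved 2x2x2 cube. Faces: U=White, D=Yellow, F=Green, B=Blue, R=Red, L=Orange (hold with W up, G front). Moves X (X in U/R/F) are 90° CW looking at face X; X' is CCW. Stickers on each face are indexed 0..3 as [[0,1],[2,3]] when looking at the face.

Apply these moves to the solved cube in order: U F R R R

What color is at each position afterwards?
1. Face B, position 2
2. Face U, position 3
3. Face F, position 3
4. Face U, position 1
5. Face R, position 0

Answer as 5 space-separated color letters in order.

After move 1 (U): U=WWWW F=RRGG R=BBRR B=OOBB L=GGOO
After move 2 (F): F=GRGR U=WWOG R=WBWR D=RBYY L=GYOY
After move 3 (R): R=WWRB U=WROR F=GBGY D=RBYO B=GOWB
After move 4 (R): R=RWBW U=WBOY F=GBGO D=RWYG B=RORB
After move 5 (R): R=BRWW U=WBOO F=GWGG D=RRYR B=YOBB
Query 1: B[2] = B
Query 2: U[3] = O
Query 3: F[3] = G
Query 4: U[1] = B
Query 5: R[0] = B

Answer: B O G B B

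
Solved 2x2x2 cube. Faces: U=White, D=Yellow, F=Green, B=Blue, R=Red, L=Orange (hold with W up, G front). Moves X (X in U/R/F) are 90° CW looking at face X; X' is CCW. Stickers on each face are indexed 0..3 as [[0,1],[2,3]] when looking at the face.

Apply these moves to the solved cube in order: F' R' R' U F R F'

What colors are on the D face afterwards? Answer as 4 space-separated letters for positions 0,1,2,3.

Answer: O W Y O

Derivation:
After move 1 (F'): F=GGGG U=WWRR R=YRYR D=OOYY L=OWOW
After move 2 (R'): R=RRYY U=WBRB F=GWGR D=OGYG B=YBOB
After move 3 (R'): R=RYRY U=WORY F=GBGB D=OWYR B=GBGB
After move 4 (U): U=RWYO F=RYGB R=GBRY B=OWGB L=GBOW
After move 5 (F): F=GRBY U=RWWB R=YBOY D=RGYR L=GOOW
After move 6 (R): R=OYYB U=RRWY F=GGBR D=RGYO B=BWWB
After move 7 (F'): F=GRGB U=RROY R=GYRB D=OWYO L=GYOW
Query: D face = OWYO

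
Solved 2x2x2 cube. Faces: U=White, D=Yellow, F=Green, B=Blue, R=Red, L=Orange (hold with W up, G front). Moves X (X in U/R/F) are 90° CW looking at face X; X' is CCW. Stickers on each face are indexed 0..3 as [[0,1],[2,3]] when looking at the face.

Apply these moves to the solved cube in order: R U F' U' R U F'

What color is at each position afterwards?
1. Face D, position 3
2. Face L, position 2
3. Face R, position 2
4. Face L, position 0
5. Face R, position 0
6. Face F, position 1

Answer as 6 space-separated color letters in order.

After move 1 (R): R=RRRR U=WGWG F=GYGY D=YBYB B=WBWB
After move 2 (U): U=WWGG F=RRGY R=WBRR B=OOWB L=GYOO
After move 3 (F'): F=RYRG U=WWWR R=BBYR D=YOYB L=GGOG
After move 4 (U'): U=WRWW F=GGRG R=RYYR B=BBWB L=OOOG
After move 5 (R): R=YRRY U=WGWG F=GORB D=YWYB B=WBRB
After move 6 (U): U=WWGG F=YRRB R=WBRY B=OORB L=GOOG
After move 7 (F'): F=RBYR U=WWWR R=WBYY D=OGYB L=GGOG
Query 1: D[3] = B
Query 2: L[2] = O
Query 3: R[2] = Y
Query 4: L[0] = G
Query 5: R[0] = W
Query 6: F[1] = B

Answer: B O Y G W B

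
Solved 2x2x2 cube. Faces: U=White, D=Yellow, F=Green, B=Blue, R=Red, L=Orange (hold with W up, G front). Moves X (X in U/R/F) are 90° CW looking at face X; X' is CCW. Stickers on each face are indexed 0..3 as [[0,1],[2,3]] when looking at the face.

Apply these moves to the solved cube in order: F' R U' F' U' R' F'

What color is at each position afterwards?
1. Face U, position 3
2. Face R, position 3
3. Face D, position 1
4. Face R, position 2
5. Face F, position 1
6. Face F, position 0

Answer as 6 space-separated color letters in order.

After move 1 (F'): F=GGGG U=WWRR R=YRYR D=OOYY L=OWOW
After move 2 (R): R=YYRR U=WGRG F=GOGY D=OBYB B=RBWB
After move 3 (U'): U=GGWR F=OWGY R=GORR B=YYWB L=RBOW
After move 4 (F'): F=WYOG U=GGGR R=BOOR D=BWYB L=RROW
After move 5 (U'): U=GRGG F=RROG R=WYOR B=BOWB L=YYOW
After move 6 (R'): R=YRWO U=GWGB F=RROG D=BRYG B=BOWB
After move 7 (F'): F=RGRO U=GWYW R=RRBO D=YWYG L=YBOG
Query 1: U[3] = W
Query 2: R[3] = O
Query 3: D[1] = W
Query 4: R[2] = B
Query 5: F[1] = G
Query 6: F[0] = R

Answer: W O W B G R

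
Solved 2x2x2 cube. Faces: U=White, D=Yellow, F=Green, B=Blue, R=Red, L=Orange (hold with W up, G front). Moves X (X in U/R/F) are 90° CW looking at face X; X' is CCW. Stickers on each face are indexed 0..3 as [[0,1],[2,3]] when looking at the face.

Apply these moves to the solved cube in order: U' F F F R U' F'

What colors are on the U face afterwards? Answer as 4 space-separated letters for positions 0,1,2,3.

After move 1 (U'): U=WWWW F=OOGG R=GGRR B=RRBB L=BBOO
After move 2 (F): F=GOGO U=WWOB R=WGWR D=RGYY L=BYOY
After move 3 (F): F=GGOO U=WWYY R=OGBR D=WWYY L=BROG
After move 4 (F): F=OGOG U=WWGR R=YGYR D=BOYY L=BWOW
After move 5 (R): R=YYRG U=WGGG F=OOOY D=BBYR B=RRWB
After move 6 (U'): U=GGWG F=BWOY R=OORG B=YYWB L=RROW
After move 7 (F'): F=WYBO U=GGOR R=BOBG D=RWYR L=RGOW
Query: U face = GGOR

Answer: G G O R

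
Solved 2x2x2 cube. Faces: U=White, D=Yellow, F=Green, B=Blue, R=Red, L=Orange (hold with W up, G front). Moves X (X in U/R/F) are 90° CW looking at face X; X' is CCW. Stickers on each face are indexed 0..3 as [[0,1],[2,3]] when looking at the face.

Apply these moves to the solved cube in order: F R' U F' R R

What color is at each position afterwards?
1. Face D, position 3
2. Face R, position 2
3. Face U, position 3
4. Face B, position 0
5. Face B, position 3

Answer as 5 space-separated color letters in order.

After move 1 (F): F=GGGG U=WWOO R=WRWR D=RRYY L=OYOY
After move 2 (R'): R=RRWW U=WBOB F=GWGO D=RGYG B=YBRB
After move 3 (U): U=OWBB F=RRGO R=YBWW B=OYRB L=GWOY
After move 4 (F'): F=RORG U=OWYW R=GBRW D=WYYG L=GBOB
After move 5 (R): R=RGWB U=OOYG F=RYRG D=WRYO B=WYWB
After move 6 (R): R=WRBG U=OYYG F=RRRO D=WWYW B=GYOB
Query 1: D[3] = W
Query 2: R[2] = B
Query 3: U[3] = G
Query 4: B[0] = G
Query 5: B[3] = B

Answer: W B G G B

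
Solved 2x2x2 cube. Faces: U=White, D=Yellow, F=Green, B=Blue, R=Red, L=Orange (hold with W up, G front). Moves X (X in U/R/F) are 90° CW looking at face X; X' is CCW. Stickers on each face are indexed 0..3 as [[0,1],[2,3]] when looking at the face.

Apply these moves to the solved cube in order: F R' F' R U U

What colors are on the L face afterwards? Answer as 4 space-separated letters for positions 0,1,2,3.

Answer: R G O O

Derivation:
After move 1 (F): F=GGGG U=WWOO R=WRWR D=RRYY L=OYOY
After move 2 (R'): R=RRWW U=WBOB F=GWGO D=RGYG B=YBRB
After move 3 (F'): F=WOGG U=WBRW R=GRRW D=YYYG L=OBOO
After move 4 (R): R=RGWR U=WORG F=WYGG D=YRYY B=WBBB
After move 5 (U): U=RWGO F=RGGG R=WBWR B=OBBB L=WYOO
After move 6 (U): U=GROW F=WBGG R=OBWR B=WYBB L=RGOO
Query: L face = RGOO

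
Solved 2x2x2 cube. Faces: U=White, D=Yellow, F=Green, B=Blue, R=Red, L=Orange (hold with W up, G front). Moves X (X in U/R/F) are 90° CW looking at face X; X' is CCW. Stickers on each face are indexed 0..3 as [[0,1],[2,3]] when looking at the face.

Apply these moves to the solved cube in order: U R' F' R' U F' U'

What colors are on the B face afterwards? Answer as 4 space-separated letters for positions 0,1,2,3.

Answer: W O O B

Derivation:
After move 1 (U): U=WWWW F=RRGG R=BBRR B=OOBB L=GGOO
After move 2 (R'): R=BRBR U=WBWO F=RWGW D=YRYG B=YOYB
After move 3 (F'): F=WWRG U=WBBB R=RRYR D=GOYG L=GOOW
After move 4 (R'): R=RRRY U=WYBY F=WBRB D=GWYG B=GOOB
After move 5 (U): U=BWYY F=RRRB R=GORY B=GOOB L=WBOW
After move 6 (F'): F=RBRR U=BWGR R=WOGY D=BWYG L=WYOY
After move 7 (U'): U=WRBG F=WYRR R=RBGY B=WOOB L=GOOY
Query: B face = WOOB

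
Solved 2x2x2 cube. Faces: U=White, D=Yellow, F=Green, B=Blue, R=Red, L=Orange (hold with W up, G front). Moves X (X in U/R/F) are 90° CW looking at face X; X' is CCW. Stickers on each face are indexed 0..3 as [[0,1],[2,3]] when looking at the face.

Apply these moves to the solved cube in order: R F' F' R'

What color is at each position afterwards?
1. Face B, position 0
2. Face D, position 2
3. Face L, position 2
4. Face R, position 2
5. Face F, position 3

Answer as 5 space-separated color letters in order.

Answer: B Y O O Y

Derivation:
After move 1 (R): R=RRRR U=WGWG F=GYGY D=YBYB B=WBWB
After move 2 (F'): F=YYGG U=WGRR R=BRYR D=OOYB L=OGOW
After move 3 (F'): F=YGYG U=WGBY R=OROR D=GWYB L=OROR
After move 4 (R'): R=RROO U=WWBW F=YGYY D=GGYG B=BBWB
Query 1: B[0] = B
Query 2: D[2] = Y
Query 3: L[2] = O
Query 4: R[2] = O
Query 5: F[3] = Y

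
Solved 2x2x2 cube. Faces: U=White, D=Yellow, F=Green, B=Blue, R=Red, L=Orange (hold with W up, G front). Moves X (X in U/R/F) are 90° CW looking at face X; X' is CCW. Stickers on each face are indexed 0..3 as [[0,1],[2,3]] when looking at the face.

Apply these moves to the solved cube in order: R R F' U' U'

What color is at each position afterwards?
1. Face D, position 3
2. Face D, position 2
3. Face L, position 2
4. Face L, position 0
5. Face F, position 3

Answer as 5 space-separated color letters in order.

Answer: W Y O W G

Derivation:
After move 1 (R): R=RRRR U=WGWG F=GYGY D=YBYB B=WBWB
After move 2 (R): R=RRRR U=WYWY F=GBGB D=YWYW B=GBGB
After move 3 (F'): F=BBGG U=WYRR R=WRYR D=OOYW L=OYOW
After move 4 (U'): U=YRWR F=OYGG R=BBYR B=WRGB L=GBOW
After move 5 (U'): U=RRYW F=GBGG R=OYYR B=BBGB L=WROW
Query 1: D[3] = W
Query 2: D[2] = Y
Query 3: L[2] = O
Query 4: L[0] = W
Query 5: F[3] = G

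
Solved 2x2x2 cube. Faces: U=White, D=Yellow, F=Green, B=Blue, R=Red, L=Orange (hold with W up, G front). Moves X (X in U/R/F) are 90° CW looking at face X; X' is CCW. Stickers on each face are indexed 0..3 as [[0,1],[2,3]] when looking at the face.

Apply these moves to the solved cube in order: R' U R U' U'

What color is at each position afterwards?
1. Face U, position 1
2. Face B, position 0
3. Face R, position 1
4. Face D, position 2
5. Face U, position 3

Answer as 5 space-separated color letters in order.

After move 1 (R'): R=RRRR U=WBWB F=GWGW D=YGYG B=YBYB
After move 2 (U): U=WWBB F=RRGW R=YBRR B=OOYB L=GWOO
After move 3 (R): R=RYRB U=WRBW F=RGGG D=YYYO B=BOWB
After move 4 (U'): U=RWWB F=GWGG R=RGRB B=RYWB L=BOOO
After move 5 (U'): U=WBRW F=BOGG R=GWRB B=RGWB L=RYOO
Query 1: U[1] = B
Query 2: B[0] = R
Query 3: R[1] = W
Query 4: D[2] = Y
Query 5: U[3] = W

Answer: B R W Y W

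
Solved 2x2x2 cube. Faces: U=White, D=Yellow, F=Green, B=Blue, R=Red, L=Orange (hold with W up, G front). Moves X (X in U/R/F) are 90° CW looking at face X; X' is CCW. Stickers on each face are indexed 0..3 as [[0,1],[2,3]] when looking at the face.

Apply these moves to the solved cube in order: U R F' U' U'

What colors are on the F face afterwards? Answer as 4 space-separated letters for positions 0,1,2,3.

Answer: W O R G

Derivation:
After move 1 (U): U=WWWW F=RRGG R=BBRR B=OOBB L=GGOO
After move 2 (R): R=RBRB U=WRWG F=RYGY D=YBYO B=WOWB
After move 3 (F'): F=YYRG U=WRRR R=BBYB D=GOYO L=GGOW
After move 4 (U'): U=RRWR F=GGRG R=YYYB B=BBWB L=WOOW
After move 5 (U'): U=RRRW F=WORG R=GGYB B=YYWB L=BBOW
Query: F face = WORG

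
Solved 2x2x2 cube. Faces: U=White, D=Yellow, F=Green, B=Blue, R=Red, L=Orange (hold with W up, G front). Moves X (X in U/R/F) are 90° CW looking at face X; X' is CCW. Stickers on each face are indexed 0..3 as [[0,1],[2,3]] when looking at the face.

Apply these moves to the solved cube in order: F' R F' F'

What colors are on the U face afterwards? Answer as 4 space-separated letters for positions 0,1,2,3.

After move 1 (F'): F=GGGG U=WWRR R=YRYR D=OOYY L=OWOW
After move 2 (R): R=YYRR U=WGRG F=GOGY D=OBYB B=RBWB
After move 3 (F'): F=OYGG U=WGYR R=BYOR D=WWYB L=OGOR
After move 4 (F'): F=YGOG U=WGBO R=WYWR D=GRYB L=OROY
Query: U face = WGBO

Answer: W G B O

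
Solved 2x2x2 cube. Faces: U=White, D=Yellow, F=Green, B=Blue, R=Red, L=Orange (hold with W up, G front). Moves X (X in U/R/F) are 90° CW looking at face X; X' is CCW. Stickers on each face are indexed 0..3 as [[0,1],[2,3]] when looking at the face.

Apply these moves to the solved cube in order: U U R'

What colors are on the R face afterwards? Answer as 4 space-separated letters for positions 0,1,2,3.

After move 1 (U): U=WWWW F=RRGG R=BBRR B=OOBB L=GGOO
After move 2 (U): U=WWWW F=BBGG R=OORR B=GGBB L=RROO
After move 3 (R'): R=OROR U=WBWG F=BWGW D=YBYG B=YGYB
Query: R face = OROR

Answer: O R O R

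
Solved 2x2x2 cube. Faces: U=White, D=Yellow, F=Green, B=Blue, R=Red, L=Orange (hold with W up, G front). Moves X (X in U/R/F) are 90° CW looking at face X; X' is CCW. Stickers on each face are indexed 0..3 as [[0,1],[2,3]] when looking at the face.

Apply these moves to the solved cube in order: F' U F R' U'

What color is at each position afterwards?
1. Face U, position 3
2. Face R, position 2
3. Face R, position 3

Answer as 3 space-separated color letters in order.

Answer: W R W

Derivation:
After move 1 (F'): F=GGGG U=WWRR R=YRYR D=OOYY L=OWOW
After move 2 (U): U=RWRW F=YRGG R=BBYR B=OWBB L=GGOW
After move 3 (F): F=GYGR U=RWWG R=RBWR D=YBYY L=GOOO
After move 4 (R'): R=BRRW U=RBWO F=GWGG D=YYYR B=YWBB
After move 5 (U'): U=BORW F=GOGG R=GWRW B=BRBB L=YWOO
Query 1: U[3] = W
Query 2: R[2] = R
Query 3: R[3] = W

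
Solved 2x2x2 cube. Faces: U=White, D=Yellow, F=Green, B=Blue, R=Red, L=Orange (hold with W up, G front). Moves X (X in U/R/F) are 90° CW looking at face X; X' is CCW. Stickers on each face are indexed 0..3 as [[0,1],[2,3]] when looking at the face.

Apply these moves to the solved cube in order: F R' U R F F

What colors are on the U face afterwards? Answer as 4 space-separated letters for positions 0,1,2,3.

After move 1 (F): F=GGGG U=WWOO R=WRWR D=RRYY L=OYOY
After move 2 (R'): R=RRWW U=WBOB F=GWGO D=RGYG B=YBRB
After move 3 (U): U=OWBB F=RRGO R=YBWW B=OYRB L=GWOY
After move 4 (R): R=WYWB U=ORBO F=RGGG D=RRYO B=BYWB
After move 5 (F): F=GRGG U=ORYW R=BYOB D=WWYO L=GROR
After move 6 (F): F=GGGR U=ORRR R=YYWB D=OBYO L=GWOW
Query: U face = ORRR

Answer: O R R R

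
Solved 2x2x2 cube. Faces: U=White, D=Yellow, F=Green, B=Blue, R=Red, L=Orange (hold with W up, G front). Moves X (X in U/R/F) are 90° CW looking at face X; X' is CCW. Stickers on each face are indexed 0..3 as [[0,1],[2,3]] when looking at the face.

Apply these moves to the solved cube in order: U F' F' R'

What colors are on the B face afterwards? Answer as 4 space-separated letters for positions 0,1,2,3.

Answer: Y O W B

Derivation:
After move 1 (U): U=WWWW F=RRGG R=BBRR B=OOBB L=GGOO
After move 2 (F'): F=RGRG U=WWBR R=YBYR D=GOYY L=GWOW
After move 3 (F'): F=GGRR U=WWYY R=OBGR D=WWYY L=GROB
After move 4 (R'): R=BROG U=WBYO F=GWRY D=WGYR B=YOWB
Query: B face = YOWB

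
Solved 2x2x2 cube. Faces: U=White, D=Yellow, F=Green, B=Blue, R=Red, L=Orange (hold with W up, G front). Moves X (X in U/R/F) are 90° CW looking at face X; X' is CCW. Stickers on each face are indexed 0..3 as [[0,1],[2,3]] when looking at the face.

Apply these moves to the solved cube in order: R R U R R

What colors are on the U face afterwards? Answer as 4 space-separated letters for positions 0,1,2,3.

Answer: W W Y W

Derivation:
After move 1 (R): R=RRRR U=WGWG F=GYGY D=YBYB B=WBWB
After move 2 (R): R=RRRR U=WYWY F=GBGB D=YWYW B=GBGB
After move 3 (U): U=WWYY F=RRGB R=GBRR B=OOGB L=GBOO
After move 4 (R): R=RGRB U=WRYB F=RWGW D=YGYO B=YOWB
After move 5 (R): R=RRBG U=WWYW F=RGGO D=YWYY B=BORB
Query: U face = WWYW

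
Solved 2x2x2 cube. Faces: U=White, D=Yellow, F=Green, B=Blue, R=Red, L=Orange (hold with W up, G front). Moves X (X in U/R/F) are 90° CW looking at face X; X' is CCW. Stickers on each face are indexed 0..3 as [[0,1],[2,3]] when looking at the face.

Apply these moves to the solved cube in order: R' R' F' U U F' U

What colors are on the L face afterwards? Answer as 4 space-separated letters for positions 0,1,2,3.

Answer: B G O Y

Derivation:
After move 1 (R'): R=RRRR U=WBWB F=GWGW D=YGYG B=YBYB
After move 2 (R'): R=RRRR U=WYWY F=GBGB D=YWYW B=GBGB
After move 3 (F'): F=BBGG U=WYRR R=WRYR D=OOYW L=OYOW
After move 4 (U): U=RWRY F=WRGG R=GBYR B=OYGB L=BBOW
After move 5 (U): U=RRYW F=GBGG R=OYYR B=BBGB L=WROW
After move 6 (F'): F=BGGG U=RROY R=OYOR D=RWYW L=WWOY
After move 7 (U): U=ORYR F=OYGG R=BBOR B=WWGB L=BGOY
Query: L face = BGOY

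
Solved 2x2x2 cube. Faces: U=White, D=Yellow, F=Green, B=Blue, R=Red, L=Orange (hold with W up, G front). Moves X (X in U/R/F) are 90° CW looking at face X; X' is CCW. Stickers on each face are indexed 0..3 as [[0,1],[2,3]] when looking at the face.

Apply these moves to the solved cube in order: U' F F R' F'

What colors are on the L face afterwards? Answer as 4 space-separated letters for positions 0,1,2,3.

After move 1 (U'): U=WWWW F=OOGG R=GGRR B=RRBB L=BBOO
After move 2 (F): F=GOGO U=WWOB R=WGWR D=RGYY L=BYOY
After move 3 (F): F=GGOO U=WWYY R=OGBR D=WWYY L=BROG
After move 4 (R'): R=GROB U=WBYR F=GWOY D=WGYO B=YRWB
After move 5 (F'): F=WYGO U=WBGO R=GRWB D=RGYO L=BROY
Query: L face = BROY

Answer: B R O Y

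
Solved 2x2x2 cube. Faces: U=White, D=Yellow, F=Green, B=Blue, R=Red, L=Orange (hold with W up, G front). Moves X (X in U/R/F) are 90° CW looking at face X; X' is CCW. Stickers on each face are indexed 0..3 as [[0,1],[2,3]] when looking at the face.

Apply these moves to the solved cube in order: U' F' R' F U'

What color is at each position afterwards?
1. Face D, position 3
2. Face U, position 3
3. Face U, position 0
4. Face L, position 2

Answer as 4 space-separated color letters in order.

Answer: G W B O

Derivation:
After move 1 (U'): U=WWWW F=OOGG R=GGRR B=RRBB L=BBOO
After move 2 (F'): F=OGOG U=WWGR R=YGYR D=BOYY L=BWOW
After move 3 (R'): R=GRYY U=WBGR F=OWOR D=BGYG B=YROB
After move 4 (F): F=OORW U=WBWW R=GRRY D=YGYG L=BBOG
After move 5 (U'): U=BWWW F=BBRW R=OORY B=GROB L=YROG
Query 1: D[3] = G
Query 2: U[3] = W
Query 3: U[0] = B
Query 4: L[2] = O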